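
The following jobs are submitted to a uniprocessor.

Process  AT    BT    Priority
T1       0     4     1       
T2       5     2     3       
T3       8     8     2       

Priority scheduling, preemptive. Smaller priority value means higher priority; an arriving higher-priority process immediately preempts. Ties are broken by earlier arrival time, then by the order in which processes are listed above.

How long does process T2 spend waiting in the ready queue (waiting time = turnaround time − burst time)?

Gantt: | T1 0-4 | idle 4-5 | T2 5-7 | idle 7-8 | T3 8-16 |
Completion: T1=4  T2=7  T3=16
Turnaround (C−A): T1=4  T2=2  T3=8
Waiting(T2) = turnaround − burst = 2 − 2 = 0

0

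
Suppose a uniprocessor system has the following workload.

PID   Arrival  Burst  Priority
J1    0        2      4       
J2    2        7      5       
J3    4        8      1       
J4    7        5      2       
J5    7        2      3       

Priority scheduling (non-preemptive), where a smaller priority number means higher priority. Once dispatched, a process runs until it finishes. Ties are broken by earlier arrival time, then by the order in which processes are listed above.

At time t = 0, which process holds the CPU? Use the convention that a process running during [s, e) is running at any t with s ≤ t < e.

J1

Schedule: | J1 0-2 | J2 2-9 | J3 9-17 | J4 17-22 | J5 22-24 |
Completion: J1=2  J2=9  J3=17  J4=22  J5=24
Turnaround (C−A): J1=2  J2=7  J3=13  J4=15  J5=17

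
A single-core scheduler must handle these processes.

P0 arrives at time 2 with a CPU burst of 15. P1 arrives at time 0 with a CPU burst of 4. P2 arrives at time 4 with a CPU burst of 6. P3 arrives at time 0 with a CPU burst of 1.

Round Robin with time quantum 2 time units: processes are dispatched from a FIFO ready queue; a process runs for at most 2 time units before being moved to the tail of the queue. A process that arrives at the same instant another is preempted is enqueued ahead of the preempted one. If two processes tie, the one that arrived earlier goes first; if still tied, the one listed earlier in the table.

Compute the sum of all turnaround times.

47

Schedule: | P1 0-2 | P3 2-3 | P0 3-5 | P1 5-7 | P2 7-9 | P0 9-11 | P2 11-13 | P0 13-15 | P2 15-17 | P0 17-26 |
Completion: P0=26  P1=7  P2=17  P3=3
Turnaround (C−A): P0=24  P1=7  P2=13  P3=3
Turnaround = completion − arrival: P0=24, P1=7, P2=13, P3=3
Total turnaround = 24 + 7 + 13 + 3 = 47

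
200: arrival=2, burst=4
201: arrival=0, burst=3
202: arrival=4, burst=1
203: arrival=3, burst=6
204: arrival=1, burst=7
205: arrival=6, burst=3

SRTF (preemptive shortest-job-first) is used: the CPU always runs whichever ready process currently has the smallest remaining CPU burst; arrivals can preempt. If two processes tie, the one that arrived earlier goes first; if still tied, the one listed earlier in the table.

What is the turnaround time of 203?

14

Gantt: | 201 0-3 | 200 3-4 | 202 4-5 | 200 5-8 | 205 8-11 | 203 11-17 | 204 17-24 |
Completion: 200=8  201=3  202=5  203=17  204=24  205=11
Turnaround(203) = completion − arrival = 17 − 3 = 14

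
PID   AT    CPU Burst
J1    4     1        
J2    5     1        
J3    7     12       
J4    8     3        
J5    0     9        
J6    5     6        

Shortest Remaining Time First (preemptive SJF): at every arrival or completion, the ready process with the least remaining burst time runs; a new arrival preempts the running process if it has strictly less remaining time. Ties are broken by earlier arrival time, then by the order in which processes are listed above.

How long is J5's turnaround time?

Schedule: | J5 0-4 | J1 4-5 | J2 5-6 | J5 6-11 | J4 11-14 | J6 14-20 | J3 20-32 |
Completion: J1=5  J2=6  J3=32  J4=14  J5=11  J6=20
Turnaround (C−A): J1=1  J2=1  J3=25  J4=6  J5=11  J6=15
Turnaround(J5) = completion − arrival = 11 − 0 = 11

11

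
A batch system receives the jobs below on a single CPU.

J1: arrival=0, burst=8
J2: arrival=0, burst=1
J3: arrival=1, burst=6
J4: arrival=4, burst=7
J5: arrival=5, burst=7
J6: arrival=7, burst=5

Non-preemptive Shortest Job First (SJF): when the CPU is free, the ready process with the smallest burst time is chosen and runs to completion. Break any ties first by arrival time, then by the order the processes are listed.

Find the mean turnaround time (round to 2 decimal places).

Schedule: | J2 0-1 | J3 1-7 | J6 7-12 | J4 12-19 | J5 19-26 | J1 26-34 |
Completion: J1=34  J2=1  J3=7  J4=19  J5=26  J6=12
Turnaround (C−A): J1=34  J2=1  J3=6  J4=15  J5=21  J6=5
Turnaround times: J1=34, J2=1, J3=6, J4=15, J5=21, J6=5
Average turnaround = (34+1+6+15+21+5) / 6 = 82/6 = 13.67

13.67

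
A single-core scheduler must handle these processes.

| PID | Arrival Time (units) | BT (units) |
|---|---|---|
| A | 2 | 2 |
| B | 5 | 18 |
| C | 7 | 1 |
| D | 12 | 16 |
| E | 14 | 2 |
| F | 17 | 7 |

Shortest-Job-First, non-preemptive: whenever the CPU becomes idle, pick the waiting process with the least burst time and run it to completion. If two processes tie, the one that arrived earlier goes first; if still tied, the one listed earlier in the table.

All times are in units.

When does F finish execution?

33

Gantt: | idle 0-2 | A 2-4 | idle 4-5 | B 5-23 | C 23-24 | E 24-26 | F 26-33 | D 33-49 |
Completion: A=4  B=23  C=24  D=49  E=26  F=33
Turnaround (C−A): A=2  B=18  C=17  D=37  E=12  F=16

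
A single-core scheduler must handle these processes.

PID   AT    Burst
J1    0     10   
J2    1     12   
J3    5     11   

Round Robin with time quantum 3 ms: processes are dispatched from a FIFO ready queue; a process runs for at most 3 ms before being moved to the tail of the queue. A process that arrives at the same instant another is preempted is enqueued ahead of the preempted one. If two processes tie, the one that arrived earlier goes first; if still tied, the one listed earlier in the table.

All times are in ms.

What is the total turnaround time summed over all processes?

83

Gantt: | J1 0-3 | J2 3-6 | J1 6-9 | J3 9-12 | J2 12-15 | J1 15-18 | J3 18-21 | J2 21-24 | J1 24-25 | J3 25-28 | J2 28-31 | J3 31-33 |
Completion: J1=25  J2=31  J3=33
Turnaround (C−A): J1=25  J2=30  J3=28
Turnaround = completion − arrival: J1=25, J2=30, J3=28
Total turnaround = 25 + 30 + 28 = 83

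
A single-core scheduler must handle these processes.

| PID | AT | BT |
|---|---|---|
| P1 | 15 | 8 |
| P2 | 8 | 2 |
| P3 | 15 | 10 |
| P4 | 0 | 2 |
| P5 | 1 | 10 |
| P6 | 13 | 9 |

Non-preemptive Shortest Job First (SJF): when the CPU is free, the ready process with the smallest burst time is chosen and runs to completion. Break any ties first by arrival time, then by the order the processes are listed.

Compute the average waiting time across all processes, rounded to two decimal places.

Timeline: | P4 0-2 | P5 2-12 | P2 12-14 | P6 14-23 | P1 23-31 | P3 31-41 |
Completion: P1=31  P2=14  P3=41  P4=2  P5=12  P6=23
Turnaround (C−A): P1=16  P2=6  P3=26  P4=2  P5=11  P6=10
Waiting times: P1=8, P2=4, P3=16, P4=0, P5=1, P6=1
Average waiting = (8+4+16+0+1+1) / 6 = 30/6 = 5.00

5.00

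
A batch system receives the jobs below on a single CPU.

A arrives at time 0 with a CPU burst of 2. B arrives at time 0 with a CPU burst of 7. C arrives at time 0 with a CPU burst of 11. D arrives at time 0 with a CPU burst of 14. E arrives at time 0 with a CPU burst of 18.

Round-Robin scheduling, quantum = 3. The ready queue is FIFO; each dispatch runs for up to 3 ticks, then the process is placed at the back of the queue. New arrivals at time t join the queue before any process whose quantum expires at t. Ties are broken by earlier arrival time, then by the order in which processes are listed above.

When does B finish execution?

27

Timeline: | A 0-2 | B 2-5 | C 5-8 | D 8-11 | E 11-14 | B 14-17 | C 17-20 | D 20-23 | E 23-26 | B 26-27 | C 27-30 | D 30-33 | E 33-36 | C 36-38 | D 38-41 | E 41-44 | D 44-46 | E 46-52 |
Completion: A=2  B=27  C=38  D=46  E=52
Turnaround (C−A): A=2  B=27  C=38  D=46  E=52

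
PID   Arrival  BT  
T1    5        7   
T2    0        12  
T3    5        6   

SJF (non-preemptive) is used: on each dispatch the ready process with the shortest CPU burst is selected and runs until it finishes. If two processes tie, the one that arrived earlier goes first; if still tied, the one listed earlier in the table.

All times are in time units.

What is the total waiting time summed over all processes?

20

Schedule: | T2 0-12 | T3 12-18 | T1 18-25 |
Completion: T1=25  T2=12  T3=18
Turnaround (C−A): T1=20  T2=12  T3=13
Waiting = turnaround − burst: T1=13, T2=0, T3=7
Total waiting = 13 + 0 + 7 = 20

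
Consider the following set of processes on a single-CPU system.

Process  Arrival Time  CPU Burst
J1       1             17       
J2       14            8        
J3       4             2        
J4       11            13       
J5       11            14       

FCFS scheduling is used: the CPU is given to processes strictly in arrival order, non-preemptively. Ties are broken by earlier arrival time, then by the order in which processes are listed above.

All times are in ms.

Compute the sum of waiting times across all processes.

78

Gantt: | idle 0-1 | J1 1-18 | J3 18-20 | J4 20-33 | J5 33-47 | J2 47-55 |
Completion: J1=18  J2=55  J3=20  J4=33  J5=47
Waiting = turnaround − burst: J1=0, J2=33, J3=14, J4=9, J5=22
Total waiting = 0 + 33 + 14 + 9 + 22 = 78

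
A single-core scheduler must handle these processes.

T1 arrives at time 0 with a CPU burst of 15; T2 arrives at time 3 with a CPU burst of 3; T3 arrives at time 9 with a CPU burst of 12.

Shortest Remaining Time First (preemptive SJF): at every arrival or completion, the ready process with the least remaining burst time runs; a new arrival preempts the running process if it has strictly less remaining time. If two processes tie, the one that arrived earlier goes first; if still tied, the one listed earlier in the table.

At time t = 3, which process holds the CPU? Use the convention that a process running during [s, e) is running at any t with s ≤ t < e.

T2

Schedule: | T1 0-3 | T2 3-6 | T1 6-18 | T3 18-30 |
Completion: T1=18  T2=6  T3=30
Turnaround (C−A): T1=18  T2=3  T3=21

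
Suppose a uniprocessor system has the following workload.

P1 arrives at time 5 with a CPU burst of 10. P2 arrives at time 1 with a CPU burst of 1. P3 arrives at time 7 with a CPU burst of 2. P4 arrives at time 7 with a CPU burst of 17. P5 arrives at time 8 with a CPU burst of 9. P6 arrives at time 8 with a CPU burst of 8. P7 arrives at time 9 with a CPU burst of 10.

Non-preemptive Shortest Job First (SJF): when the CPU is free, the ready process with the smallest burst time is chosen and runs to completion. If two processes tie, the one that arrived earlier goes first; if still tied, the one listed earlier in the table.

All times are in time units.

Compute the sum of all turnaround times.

Schedule: | idle 0-1 | P2 1-2 | idle 2-5 | P1 5-15 | P3 15-17 | P6 17-25 | P5 25-34 | P7 34-44 | P4 44-61 |
Completion: P1=15  P2=2  P3=17  P4=61  P5=34  P6=25  P7=44
Turnaround = completion − arrival: P1=10, P2=1, P3=10, P4=54, P5=26, P6=17, P7=35
Total turnaround = 10 + 1 + 10 + 54 + 26 + 17 + 35 = 153

153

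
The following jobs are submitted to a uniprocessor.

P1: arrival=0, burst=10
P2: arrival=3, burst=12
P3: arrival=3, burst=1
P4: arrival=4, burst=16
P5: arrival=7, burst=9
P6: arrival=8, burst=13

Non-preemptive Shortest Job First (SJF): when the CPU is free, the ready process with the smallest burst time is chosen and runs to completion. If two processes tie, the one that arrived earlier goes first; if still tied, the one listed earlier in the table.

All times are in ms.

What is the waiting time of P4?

Timeline: | P1 0-10 | P3 10-11 | P5 11-20 | P2 20-32 | P6 32-45 | P4 45-61 |
Completion: P1=10  P2=32  P3=11  P4=61  P5=20  P6=45
Turnaround (C−A): P1=10  P2=29  P3=8  P4=57  P5=13  P6=37
Waiting(P4) = turnaround − burst = 57 − 16 = 41

41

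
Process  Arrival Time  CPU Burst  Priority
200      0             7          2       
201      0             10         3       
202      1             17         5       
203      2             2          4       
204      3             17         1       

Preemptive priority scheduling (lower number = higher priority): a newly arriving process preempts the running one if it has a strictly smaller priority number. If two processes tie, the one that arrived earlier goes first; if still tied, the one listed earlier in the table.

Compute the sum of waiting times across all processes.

108

Timeline: | 200 0-3 | 204 3-20 | 200 20-24 | 201 24-34 | 203 34-36 | 202 36-53 |
Completion: 200=24  201=34  202=53  203=36  204=20
Turnaround (C−A): 200=24  201=34  202=52  203=34  204=17
Waiting = turnaround − burst: 200=17, 201=24, 202=35, 203=32, 204=0
Total waiting = 17 + 24 + 35 + 32 + 0 = 108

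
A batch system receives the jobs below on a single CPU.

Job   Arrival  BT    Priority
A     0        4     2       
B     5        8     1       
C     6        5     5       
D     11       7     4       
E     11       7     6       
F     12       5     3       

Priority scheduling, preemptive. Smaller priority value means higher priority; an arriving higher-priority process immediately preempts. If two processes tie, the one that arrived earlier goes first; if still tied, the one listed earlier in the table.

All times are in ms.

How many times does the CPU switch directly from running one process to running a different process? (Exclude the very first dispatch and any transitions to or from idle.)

Timeline: | A 0-4 | idle 4-5 | B 5-13 | F 13-18 | D 18-25 | C 25-30 | E 30-37 |
Completion: A=4  B=13  C=30  D=25  E=37  F=18
Turnaround (C−A): A=4  B=8  C=24  D=14  E=26  F=6

4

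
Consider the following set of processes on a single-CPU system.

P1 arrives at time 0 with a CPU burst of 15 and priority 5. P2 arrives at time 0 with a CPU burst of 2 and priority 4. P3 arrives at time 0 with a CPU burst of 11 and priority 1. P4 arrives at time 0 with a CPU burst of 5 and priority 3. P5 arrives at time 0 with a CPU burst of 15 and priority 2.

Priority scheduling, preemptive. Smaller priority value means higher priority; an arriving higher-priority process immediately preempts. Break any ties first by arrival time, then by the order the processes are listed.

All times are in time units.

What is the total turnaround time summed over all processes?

149

Schedule: | P3 0-11 | P5 11-26 | P4 26-31 | P2 31-33 | P1 33-48 |
Completion: P1=48  P2=33  P3=11  P4=31  P5=26
Turnaround = completion − arrival: P1=48, P2=33, P3=11, P4=31, P5=26
Total turnaround = 48 + 33 + 11 + 31 + 26 = 149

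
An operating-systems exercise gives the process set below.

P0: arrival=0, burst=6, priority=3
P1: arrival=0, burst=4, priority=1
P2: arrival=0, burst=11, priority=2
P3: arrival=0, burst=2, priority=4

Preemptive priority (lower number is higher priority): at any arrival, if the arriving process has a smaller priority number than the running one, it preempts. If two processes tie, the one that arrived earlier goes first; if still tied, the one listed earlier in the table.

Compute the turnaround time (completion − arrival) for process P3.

23

Timeline: | P1 0-4 | P2 4-15 | P0 15-21 | P3 21-23 |
Completion: P0=21  P1=4  P2=15  P3=23
Turnaround(P3) = completion − arrival = 23 − 0 = 23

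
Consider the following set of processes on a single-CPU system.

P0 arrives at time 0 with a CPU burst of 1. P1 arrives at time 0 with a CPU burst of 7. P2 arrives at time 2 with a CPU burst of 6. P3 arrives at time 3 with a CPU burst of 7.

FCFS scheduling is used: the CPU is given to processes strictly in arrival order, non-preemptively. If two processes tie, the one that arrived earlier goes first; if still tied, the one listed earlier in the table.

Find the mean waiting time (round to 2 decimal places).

Gantt: | P0 0-1 | P1 1-8 | P2 8-14 | P3 14-21 |
Completion: P0=1  P1=8  P2=14  P3=21
Turnaround (C−A): P0=1  P1=8  P2=12  P3=18
Waiting times: P0=0, P1=1, P2=6, P3=11
Average waiting = (0+1+6+11) / 4 = 18/4 = 4.50

4.50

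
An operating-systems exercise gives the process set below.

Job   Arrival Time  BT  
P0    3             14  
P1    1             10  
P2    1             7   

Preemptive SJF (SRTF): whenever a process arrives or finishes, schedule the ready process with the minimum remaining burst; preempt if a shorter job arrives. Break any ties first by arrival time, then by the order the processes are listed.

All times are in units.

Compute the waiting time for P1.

7

Gantt: | idle 0-1 | P2 1-8 | P1 8-18 | P0 18-32 |
Completion: P0=32  P1=18  P2=8
Waiting(P1) = turnaround − burst = 17 − 10 = 7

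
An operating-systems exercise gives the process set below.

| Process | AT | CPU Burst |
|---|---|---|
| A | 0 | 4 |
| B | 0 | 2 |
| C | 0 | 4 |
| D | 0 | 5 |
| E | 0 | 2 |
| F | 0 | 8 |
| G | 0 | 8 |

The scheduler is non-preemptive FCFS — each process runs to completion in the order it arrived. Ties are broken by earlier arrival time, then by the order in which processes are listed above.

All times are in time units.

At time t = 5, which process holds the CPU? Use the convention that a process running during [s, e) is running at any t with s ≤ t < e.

B

Schedule: | A 0-4 | B 4-6 | C 6-10 | D 10-15 | E 15-17 | F 17-25 | G 25-33 |
Completion: A=4  B=6  C=10  D=15  E=17  F=25  G=33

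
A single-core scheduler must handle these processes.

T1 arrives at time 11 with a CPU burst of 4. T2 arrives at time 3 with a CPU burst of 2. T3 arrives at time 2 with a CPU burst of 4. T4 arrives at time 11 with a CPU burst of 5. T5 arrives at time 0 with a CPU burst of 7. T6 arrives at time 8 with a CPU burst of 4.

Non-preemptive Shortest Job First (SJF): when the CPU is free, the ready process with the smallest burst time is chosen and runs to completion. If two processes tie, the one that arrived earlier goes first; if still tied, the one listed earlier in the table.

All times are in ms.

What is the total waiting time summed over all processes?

Schedule: | T5 0-7 | T2 7-9 | T3 9-13 | T6 13-17 | T1 17-21 | T4 21-26 |
Completion: T1=21  T2=9  T3=13  T4=26  T5=7  T6=17
Turnaround (C−A): T1=10  T2=6  T3=11  T4=15  T5=7  T6=9
Waiting = turnaround − burst: T1=6, T2=4, T3=7, T4=10, T5=0, T6=5
Total waiting = 6 + 4 + 7 + 10 + 0 + 5 = 32

32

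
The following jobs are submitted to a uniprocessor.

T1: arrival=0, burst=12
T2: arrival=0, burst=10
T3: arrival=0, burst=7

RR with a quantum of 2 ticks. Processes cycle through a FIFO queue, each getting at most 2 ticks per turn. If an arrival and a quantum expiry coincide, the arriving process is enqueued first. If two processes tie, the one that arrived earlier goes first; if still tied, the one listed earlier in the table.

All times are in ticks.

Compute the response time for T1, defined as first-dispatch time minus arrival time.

0

Schedule: | T1 0-2 | T2 2-4 | T3 4-6 | T1 6-8 | T2 8-10 | T3 10-12 | T1 12-14 | T2 14-16 | T3 16-18 | T1 18-20 | T2 20-22 | T3 22-23 | T1 23-25 | T2 25-27 | T1 27-29 |
Completion: T1=29  T2=27  T3=23
Response(T1) = first start − arrival = 0 − 0 = 0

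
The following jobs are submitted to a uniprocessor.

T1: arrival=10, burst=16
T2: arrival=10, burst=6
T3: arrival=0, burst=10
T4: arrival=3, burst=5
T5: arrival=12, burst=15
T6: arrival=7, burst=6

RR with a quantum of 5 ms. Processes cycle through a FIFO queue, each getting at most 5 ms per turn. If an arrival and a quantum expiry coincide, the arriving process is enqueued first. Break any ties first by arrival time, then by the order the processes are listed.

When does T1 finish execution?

58

Gantt: | T3 0-5 | T4 5-10 | T3 10-15 | T6 15-20 | T1 20-25 | T2 25-30 | T5 30-35 | T6 35-36 | T1 36-41 | T2 41-42 | T5 42-47 | T1 47-52 | T5 52-57 | T1 57-58 |
Completion: T1=58  T2=42  T3=15  T4=10  T5=57  T6=36
Turnaround (C−A): T1=48  T2=32  T3=15  T4=7  T5=45  T6=29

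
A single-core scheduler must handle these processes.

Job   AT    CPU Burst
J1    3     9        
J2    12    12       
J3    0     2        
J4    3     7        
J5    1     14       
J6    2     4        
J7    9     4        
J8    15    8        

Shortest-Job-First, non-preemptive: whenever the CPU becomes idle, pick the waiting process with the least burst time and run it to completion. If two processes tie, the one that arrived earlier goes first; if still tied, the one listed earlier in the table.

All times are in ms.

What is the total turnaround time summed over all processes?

Schedule: | J3 0-2 | J6 2-6 | J4 6-13 | J7 13-17 | J8 17-25 | J1 25-34 | J2 34-46 | J5 46-60 |
Completion: J1=34  J2=46  J3=2  J4=13  J5=60  J6=6  J7=17  J8=25
Turnaround (C−A): J1=31  J2=34  J3=2  J4=10  J5=59  J6=4  J7=8  J8=10
Turnaround = completion − arrival: J1=31, J2=34, J3=2, J4=10, J5=59, J6=4, J7=8, J8=10
Total turnaround = 31 + 34 + 2 + 10 + 59 + 4 + 8 + 10 = 158

158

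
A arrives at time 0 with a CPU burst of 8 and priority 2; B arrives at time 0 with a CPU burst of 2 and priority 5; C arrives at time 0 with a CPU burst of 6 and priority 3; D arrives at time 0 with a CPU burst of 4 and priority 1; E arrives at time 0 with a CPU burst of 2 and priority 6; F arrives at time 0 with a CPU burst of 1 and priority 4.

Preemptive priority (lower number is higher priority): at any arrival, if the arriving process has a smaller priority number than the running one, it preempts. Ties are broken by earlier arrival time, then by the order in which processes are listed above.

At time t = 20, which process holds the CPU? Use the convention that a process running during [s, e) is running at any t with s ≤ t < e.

Schedule: | D 0-4 | A 4-12 | C 12-18 | F 18-19 | B 19-21 | E 21-23 |
Completion: A=12  B=21  C=18  D=4  E=23  F=19
Turnaround (C−A): A=12  B=21  C=18  D=4  E=23  F=19

B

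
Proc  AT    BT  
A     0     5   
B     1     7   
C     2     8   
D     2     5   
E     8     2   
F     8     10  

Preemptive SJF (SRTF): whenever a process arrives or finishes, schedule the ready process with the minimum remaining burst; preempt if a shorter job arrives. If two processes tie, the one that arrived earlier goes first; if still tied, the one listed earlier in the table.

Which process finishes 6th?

F

Timeline: | A 0-5 | D 5-10 | E 10-12 | B 12-19 | C 19-27 | F 27-37 |
Completion: A=5  B=19  C=27  D=10  E=12  F=37
Turnaround (C−A): A=5  B=18  C=25  D=8  E=4  F=29
Finish order: A → D → E → B → C → F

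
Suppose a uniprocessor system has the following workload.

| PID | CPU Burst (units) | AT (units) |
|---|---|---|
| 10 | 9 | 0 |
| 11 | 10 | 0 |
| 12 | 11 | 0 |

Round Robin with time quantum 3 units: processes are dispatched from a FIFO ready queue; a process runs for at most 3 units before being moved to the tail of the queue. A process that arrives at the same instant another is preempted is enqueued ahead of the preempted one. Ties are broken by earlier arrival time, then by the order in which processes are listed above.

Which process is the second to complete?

11

Schedule: | 10 0-3 | 11 3-6 | 12 6-9 | 10 9-12 | 11 12-15 | 12 15-18 | 10 18-21 | 11 21-24 | 12 24-27 | 11 27-28 | 12 28-30 |
Completion: 10=21  11=28  12=30
Turnaround (C−A): 10=21  11=28  12=30
Finish order: 10 → 11 → 12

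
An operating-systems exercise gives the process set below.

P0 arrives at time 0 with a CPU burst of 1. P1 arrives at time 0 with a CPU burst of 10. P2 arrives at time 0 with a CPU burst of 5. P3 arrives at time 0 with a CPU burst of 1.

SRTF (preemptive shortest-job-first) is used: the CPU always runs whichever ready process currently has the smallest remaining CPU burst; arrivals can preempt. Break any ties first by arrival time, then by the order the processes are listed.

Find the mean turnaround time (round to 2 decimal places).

Timeline: | P0 0-1 | P3 1-2 | P2 2-7 | P1 7-17 |
Completion: P0=1  P1=17  P2=7  P3=2
Turnaround times: P0=1, P1=17, P2=7, P3=2
Average turnaround = (1+17+7+2) / 4 = 27/4 = 6.75

6.75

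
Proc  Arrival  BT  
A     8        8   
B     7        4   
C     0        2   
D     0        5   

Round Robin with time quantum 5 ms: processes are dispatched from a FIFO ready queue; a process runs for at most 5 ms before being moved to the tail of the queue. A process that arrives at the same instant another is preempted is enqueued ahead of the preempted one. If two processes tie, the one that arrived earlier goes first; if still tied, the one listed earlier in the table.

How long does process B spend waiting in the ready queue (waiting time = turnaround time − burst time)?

Timeline: | C 0-2 | D 2-7 | B 7-11 | A 11-19 |
Completion: A=19  B=11  C=2  D=7
Turnaround (C−A): A=11  B=4  C=2  D=7
Waiting(B) = turnaround − burst = 4 − 4 = 0

0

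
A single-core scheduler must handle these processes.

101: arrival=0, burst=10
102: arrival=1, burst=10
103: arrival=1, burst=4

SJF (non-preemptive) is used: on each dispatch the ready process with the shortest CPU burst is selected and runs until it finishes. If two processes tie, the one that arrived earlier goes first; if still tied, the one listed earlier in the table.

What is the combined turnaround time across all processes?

46

Gantt: | 101 0-10 | 103 10-14 | 102 14-24 |
Completion: 101=10  102=24  103=14
Turnaround (C−A): 101=10  102=23  103=13
Turnaround = completion − arrival: 101=10, 102=23, 103=13
Total turnaround = 10 + 23 + 13 = 46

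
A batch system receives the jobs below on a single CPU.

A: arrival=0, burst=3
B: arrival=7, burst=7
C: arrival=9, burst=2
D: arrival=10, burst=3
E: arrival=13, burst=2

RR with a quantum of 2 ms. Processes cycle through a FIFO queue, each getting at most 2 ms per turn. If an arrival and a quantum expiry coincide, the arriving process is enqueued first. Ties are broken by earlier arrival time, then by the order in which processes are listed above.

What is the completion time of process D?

Schedule: | A 0-3 | idle 3-7 | B 7-9 | C 9-11 | B 11-13 | D 13-15 | E 15-17 | B 17-19 | D 19-20 | B 20-21 |
Completion: A=3  B=21  C=11  D=20  E=17

20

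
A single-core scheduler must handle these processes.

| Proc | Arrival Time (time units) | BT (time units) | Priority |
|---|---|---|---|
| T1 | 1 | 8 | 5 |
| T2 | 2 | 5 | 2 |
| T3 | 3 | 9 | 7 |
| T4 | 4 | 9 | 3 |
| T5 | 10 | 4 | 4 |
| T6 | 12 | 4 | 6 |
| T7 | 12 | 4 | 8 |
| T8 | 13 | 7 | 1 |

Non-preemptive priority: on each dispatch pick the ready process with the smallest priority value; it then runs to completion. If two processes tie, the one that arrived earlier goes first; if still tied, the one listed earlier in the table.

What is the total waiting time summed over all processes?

Schedule: | idle 0-1 | T1 1-9 | T2 9-14 | T8 14-21 | T4 21-30 | T5 30-34 | T6 34-38 | T3 38-47 | T7 47-51 |
Completion: T1=9  T2=14  T3=47  T4=30  T5=34  T6=38  T7=51  T8=21
Turnaround (C−A): T1=8  T2=12  T3=44  T4=26  T5=24  T6=26  T7=39  T8=8
Waiting = turnaround − burst: T1=0, T2=7, T3=35, T4=17, T5=20, T6=22, T7=35, T8=1
Total waiting = 0 + 7 + 35 + 17 + 20 + 22 + 35 + 1 = 137

137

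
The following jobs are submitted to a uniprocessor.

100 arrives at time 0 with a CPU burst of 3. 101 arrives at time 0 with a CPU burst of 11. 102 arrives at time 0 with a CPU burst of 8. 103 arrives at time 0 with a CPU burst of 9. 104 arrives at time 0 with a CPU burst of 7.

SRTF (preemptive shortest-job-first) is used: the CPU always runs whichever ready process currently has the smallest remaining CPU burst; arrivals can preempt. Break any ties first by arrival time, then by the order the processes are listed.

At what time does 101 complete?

38

Timeline: | 100 0-3 | 104 3-10 | 102 10-18 | 103 18-27 | 101 27-38 |
Completion: 100=3  101=38  102=18  103=27  104=10
Turnaround (C−A): 100=3  101=38  102=18  103=27  104=10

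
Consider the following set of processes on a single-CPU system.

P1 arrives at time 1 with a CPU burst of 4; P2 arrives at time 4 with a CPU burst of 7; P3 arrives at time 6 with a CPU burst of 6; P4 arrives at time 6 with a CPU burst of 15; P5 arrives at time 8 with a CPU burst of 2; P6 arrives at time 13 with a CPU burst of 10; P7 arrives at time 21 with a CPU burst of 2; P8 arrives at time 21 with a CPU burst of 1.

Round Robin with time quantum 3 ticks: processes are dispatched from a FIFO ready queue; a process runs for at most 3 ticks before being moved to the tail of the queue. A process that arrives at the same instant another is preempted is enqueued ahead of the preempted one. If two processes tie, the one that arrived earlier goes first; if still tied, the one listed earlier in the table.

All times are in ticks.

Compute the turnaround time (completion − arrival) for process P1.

7

Timeline: | idle 0-1 | P1 1-4 | P2 4-7 | P1 7-8 | P3 8-11 | P4 11-14 | P2 14-17 | P5 17-19 | P3 19-22 | P6 22-25 | P4 25-28 | P2 28-29 | P7 29-31 | P8 31-32 | P6 32-35 | P4 35-38 | P6 38-41 | P4 41-44 | P6 44-45 | P4 45-48 |
Completion: P1=8  P2=29  P3=22  P4=48  P5=19  P6=45  P7=31  P8=32
Turnaround (C−A): P1=7  P2=25  P3=16  P4=42  P5=11  P6=32  P7=10  P8=11
Turnaround(P1) = completion − arrival = 8 − 1 = 7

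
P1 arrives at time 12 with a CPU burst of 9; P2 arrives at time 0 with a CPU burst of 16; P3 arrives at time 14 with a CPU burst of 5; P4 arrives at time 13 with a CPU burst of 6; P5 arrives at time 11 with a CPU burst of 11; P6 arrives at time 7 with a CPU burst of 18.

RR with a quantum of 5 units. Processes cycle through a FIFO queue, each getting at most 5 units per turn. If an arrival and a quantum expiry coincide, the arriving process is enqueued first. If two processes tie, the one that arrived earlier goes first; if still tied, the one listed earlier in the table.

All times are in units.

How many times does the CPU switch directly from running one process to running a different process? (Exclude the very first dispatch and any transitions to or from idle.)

14

Schedule: | P2 0-10 | P6 10-15 | P2 15-20 | P5 20-25 | P1 25-30 | P4 30-35 | P3 35-40 | P6 40-45 | P2 45-46 | P5 46-51 | P1 51-55 | P4 55-56 | P6 56-61 | P5 61-62 | P6 62-65 |
Completion: P1=55  P2=46  P3=40  P4=56  P5=62  P6=65
Turnaround (C−A): P1=43  P2=46  P3=26  P4=43  P5=51  P6=58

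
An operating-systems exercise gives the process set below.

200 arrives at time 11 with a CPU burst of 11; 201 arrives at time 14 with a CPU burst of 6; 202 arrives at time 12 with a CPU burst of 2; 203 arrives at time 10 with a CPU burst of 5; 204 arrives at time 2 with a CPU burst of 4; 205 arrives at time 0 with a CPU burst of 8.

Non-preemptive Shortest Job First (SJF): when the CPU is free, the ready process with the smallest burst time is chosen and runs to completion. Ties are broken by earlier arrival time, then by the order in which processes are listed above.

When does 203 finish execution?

19

Timeline: | 205 0-8 | 204 8-12 | 202 12-14 | 203 14-19 | 201 19-25 | 200 25-36 |
Completion: 200=36  201=25  202=14  203=19  204=12  205=8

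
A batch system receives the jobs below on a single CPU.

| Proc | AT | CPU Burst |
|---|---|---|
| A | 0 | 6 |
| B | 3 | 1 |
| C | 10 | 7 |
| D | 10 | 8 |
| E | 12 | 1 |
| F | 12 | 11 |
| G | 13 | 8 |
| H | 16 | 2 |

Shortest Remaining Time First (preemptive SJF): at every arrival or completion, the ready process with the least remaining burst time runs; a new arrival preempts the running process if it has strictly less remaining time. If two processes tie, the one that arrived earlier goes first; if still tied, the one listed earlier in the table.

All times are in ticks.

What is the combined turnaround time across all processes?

97

Gantt: | A 0-3 | B 3-4 | A 4-7 | idle 7-10 | C 10-12 | E 12-13 | C 13-18 | H 18-20 | D 20-28 | G 28-36 | F 36-47 |
Completion: A=7  B=4  C=18  D=28  E=13  F=47  G=36  H=20
Turnaround = completion − arrival: A=7, B=1, C=8, D=18, E=1, F=35, G=23, H=4
Total turnaround = 7 + 1 + 8 + 18 + 1 + 35 + 23 + 4 = 97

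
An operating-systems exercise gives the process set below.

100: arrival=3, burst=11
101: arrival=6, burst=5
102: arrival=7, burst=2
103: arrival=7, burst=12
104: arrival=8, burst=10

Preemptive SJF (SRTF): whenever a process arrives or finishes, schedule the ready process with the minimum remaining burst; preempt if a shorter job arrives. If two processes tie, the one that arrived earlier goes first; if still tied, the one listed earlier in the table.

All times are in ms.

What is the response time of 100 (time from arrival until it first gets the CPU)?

0

Schedule: | idle 0-3 | 100 3-6 | 101 6-7 | 102 7-9 | 101 9-13 | 100 13-21 | 104 21-31 | 103 31-43 |
Completion: 100=21  101=13  102=9  103=43  104=31
Turnaround (C−A): 100=18  101=7  102=2  103=36  104=23
Response(100) = first start − arrival = 3 − 3 = 0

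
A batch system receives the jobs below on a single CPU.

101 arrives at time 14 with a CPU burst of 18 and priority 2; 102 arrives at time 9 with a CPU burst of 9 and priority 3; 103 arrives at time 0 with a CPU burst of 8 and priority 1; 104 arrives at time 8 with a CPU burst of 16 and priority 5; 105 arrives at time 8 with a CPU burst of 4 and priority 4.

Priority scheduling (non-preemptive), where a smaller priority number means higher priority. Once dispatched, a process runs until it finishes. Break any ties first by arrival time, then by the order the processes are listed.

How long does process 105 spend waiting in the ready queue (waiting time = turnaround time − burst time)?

0

Gantt: | 103 0-8 | 105 8-12 | 102 12-21 | 101 21-39 | 104 39-55 |
Completion: 101=39  102=21  103=8  104=55  105=12
Turnaround (C−A): 101=25  102=12  103=8  104=47  105=4
Waiting(105) = turnaround − burst = 4 − 4 = 0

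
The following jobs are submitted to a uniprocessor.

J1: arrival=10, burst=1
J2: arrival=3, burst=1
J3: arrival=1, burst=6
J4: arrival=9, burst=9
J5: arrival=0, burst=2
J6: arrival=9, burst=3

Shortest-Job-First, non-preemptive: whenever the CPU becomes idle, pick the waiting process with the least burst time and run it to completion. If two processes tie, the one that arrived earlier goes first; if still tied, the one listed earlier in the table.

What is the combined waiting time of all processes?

Timeline: | J5 0-2 | J3 2-8 | J2 8-9 | J6 9-12 | J1 12-13 | J4 13-22 |
Completion: J1=13  J2=9  J3=8  J4=22  J5=2  J6=12
Turnaround (C−A): J1=3  J2=6  J3=7  J4=13  J5=2  J6=3
Waiting = turnaround − burst: J1=2, J2=5, J3=1, J4=4, J5=0, J6=0
Total waiting = 2 + 5 + 1 + 4 + 0 + 0 = 12

12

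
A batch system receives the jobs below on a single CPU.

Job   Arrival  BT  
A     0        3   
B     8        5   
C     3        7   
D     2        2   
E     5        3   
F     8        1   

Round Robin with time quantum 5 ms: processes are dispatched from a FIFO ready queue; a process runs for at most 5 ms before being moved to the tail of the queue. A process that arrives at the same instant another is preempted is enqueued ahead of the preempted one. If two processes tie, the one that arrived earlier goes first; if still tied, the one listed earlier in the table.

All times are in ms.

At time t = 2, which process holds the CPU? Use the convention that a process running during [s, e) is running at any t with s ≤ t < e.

Schedule: | A 0-3 | D 3-5 | C 5-10 | E 10-13 | B 13-18 | F 18-19 | C 19-21 |
Completion: A=3  B=18  C=21  D=5  E=13  F=19
Turnaround (C−A): A=3  B=10  C=18  D=3  E=8  F=11

A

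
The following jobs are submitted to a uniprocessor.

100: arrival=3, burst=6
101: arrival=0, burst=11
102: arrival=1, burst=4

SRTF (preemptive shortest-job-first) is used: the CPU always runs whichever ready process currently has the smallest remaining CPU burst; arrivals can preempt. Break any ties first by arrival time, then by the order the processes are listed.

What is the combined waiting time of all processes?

Gantt: | 101 0-1 | 102 1-5 | 100 5-11 | 101 11-21 |
Completion: 100=11  101=21  102=5
Waiting = turnaround − burst: 100=2, 101=10, 102=0
Total waiting = 2 + 10 + 0 = 12

12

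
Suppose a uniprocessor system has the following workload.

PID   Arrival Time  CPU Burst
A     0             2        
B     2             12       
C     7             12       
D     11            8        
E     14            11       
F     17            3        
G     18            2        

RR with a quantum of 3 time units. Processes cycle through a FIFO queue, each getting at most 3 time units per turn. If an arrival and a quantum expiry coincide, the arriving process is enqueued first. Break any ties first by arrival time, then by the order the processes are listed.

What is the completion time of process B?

Schedule: | A 0-2 | B 2-8 | C 8-11 | B 11-14 | D 14-17 | C 17-20 | E 20-23 | B 23-26 | F 26-29 | D 29-32 | G 32-34 | C 34-37 | E 37-40 | D 40-42 | C 42-45 | E 45-50 |
Completion: A=2  B=26  C=45  D=42  E=50  F=29  G=34

26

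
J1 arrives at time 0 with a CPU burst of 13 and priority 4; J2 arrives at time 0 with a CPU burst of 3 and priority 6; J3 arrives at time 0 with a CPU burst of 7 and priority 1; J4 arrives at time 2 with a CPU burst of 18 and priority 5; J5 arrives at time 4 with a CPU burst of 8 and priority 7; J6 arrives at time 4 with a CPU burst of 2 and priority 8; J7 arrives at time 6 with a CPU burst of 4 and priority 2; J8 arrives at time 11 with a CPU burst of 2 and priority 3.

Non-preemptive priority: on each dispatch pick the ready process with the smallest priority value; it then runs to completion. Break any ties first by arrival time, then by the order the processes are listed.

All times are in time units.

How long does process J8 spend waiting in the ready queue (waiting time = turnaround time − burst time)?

0

Gantt: | J3 0-7 | J7 7-11 | J8 11-13 | J1 13-26 | J4 26-44 | J2 44-47 | J5 47-55 | J6 55-57 |
Completion: J1=26  J2=47  J3=7  J4=44  J5=55  J6=57  J7=11  J8=13
Waiting(J8) = turnaround − burst = 2 − 2 = 0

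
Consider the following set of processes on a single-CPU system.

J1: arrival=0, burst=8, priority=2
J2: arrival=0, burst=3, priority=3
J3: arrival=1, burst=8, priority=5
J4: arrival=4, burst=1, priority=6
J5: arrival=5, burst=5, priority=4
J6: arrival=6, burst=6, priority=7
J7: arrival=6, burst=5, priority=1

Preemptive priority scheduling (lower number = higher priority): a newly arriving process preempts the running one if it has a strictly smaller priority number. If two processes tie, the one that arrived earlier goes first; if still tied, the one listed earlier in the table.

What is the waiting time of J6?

Gantt: | J1 0-6 | J7 6-11 | J1 11-13 | J2 13-16 | J5 16-21 | J3 21-29 | J4 29-30 | J6 30-36 |
Completion: J1=13  J2=16  J3=29  J4=30  J5=21  J6=36  J7=11
Turnaround (C−A): J1=13  J2=16  J3=28  J4=26  J5=16  J6=30  J7=5
Waiting(J6) = turnaround − burst = 30 − 6 = 24

24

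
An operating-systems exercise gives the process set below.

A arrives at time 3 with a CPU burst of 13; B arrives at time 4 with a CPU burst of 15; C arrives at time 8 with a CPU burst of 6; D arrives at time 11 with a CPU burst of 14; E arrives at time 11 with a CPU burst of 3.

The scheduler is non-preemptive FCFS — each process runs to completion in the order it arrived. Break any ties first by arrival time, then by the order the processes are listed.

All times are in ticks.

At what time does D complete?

Gantt: | idle 0-3 | A 3-16 | B 16-31 | C 31-37 | D 37-51 | E 51-54 |
Completion: A=16  B=31  C=37  D=51  E=54
Turnaround (C−A): A=13  B=27  C=29  D=40  E=43

51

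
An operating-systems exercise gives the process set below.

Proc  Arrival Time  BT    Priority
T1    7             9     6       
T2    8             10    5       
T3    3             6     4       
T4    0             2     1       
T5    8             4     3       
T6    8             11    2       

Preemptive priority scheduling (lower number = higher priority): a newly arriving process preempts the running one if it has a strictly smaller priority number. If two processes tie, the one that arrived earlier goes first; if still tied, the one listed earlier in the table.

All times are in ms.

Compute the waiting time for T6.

0

Gantt: | T4 0-2 | idle 2-3 | T3 3-8 | T6 8-19 | T5 19-23 | T3 23-24 | T2 24-34 | T1 34-43 |
Completion: T1=43  T2=34  T3=24  T4=2  T5=23  T6=19
Turnaround (C−A): T1=36  T2=26  T3=21  T4=2  T5=15  T6=11
Waiting(T6) = turnaround − burst = 11 − 11 = 0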